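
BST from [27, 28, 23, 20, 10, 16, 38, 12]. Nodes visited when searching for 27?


BST root = 27
Search for 27: compare at each node
Path: [27]


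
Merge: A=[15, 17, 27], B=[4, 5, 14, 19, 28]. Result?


Compare heads, take smaller each step.
Merged: [4, 5, 14, 15, 17, 19, 27, 28]


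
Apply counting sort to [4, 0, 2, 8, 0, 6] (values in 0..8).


Count array: [2, 0, 1, 0, 1, 0, 1, 0, 1]
Reconstruct: [0, 0, 2, 4, 6, 8]


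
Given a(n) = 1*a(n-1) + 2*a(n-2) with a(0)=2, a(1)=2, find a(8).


Build bottom-up:
...a(6)=86, a(7)=170, a(8)=1*170+2*86=342


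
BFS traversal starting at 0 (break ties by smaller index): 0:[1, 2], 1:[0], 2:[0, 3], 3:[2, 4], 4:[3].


BFS queue: start with [0]
Visit order: [0, 1, 2, 3, 4]


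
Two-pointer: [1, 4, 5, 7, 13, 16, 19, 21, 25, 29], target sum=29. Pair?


Two pointers: lo=0, hi=9
Found pair: (4, 25) summing to 29


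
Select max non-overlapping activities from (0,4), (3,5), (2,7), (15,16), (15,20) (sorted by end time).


Greedy: pick earliest-ending, then skip overlaps.
Selected (2 activities): [(0, 4), (15, 16)]


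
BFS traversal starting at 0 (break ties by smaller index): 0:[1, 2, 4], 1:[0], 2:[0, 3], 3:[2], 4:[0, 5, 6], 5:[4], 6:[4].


BFS queue: start with [0]
Visit order: [0, 1, 2, 4, 3, 5, 6]


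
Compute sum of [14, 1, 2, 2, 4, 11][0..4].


Prefix sums: [0, 14, 15, 17, 19, 23, 34]
Sum[0..4] = prefix[5] - prefix[0] = 23 - 0 = 23


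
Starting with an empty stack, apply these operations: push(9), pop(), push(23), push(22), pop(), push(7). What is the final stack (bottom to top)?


push(9) -> [9]
pop() returns 9 -> []
push(23) -> [23]
push(22) -> [23, 22]
pop() returns 22 -> [23]
push(7) -> [23, 7]
Final stack (bottom to top): [23, 7]


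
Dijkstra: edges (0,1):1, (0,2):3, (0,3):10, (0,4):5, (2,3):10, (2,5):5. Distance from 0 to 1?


Dijkstra from 0:
Distances: {0: 0, 1: 1, 2: 3, 3: 10, 4: 5, 5: 8}
Shortest distance to 1 = 1, path = [0, 1]


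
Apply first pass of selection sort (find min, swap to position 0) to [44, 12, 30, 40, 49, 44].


After one pass: [12, 44, 30, 40, 49, 44]


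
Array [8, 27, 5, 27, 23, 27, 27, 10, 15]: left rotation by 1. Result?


Left rotate by 1: [27, 5, 27, 23, 27, 27, 10, 15, 8]


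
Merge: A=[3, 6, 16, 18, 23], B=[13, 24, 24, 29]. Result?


Compare heads, take smaller each step.
Merged: [3, 6, 13, 16, 18, 23, 24, 24, 29]


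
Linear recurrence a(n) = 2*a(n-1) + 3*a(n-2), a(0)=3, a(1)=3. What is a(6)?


Build bottom-up:
...a(4)=123, a(5)=363, a(6)=2*363+3*123=1095


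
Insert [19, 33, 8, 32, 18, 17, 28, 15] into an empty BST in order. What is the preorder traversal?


Root = 19; build tree by BST insertion.
Preorder traversal: [19, 8, 18, 17, 15, 33, 32, 28]


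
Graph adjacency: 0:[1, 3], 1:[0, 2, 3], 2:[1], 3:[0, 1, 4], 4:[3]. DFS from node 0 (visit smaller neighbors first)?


DFS stack-based: start with [0]
Visit order: [0, 1, 2, 3, 4]


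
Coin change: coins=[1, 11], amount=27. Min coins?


dp[0]=0; dp[i]=1+min(dp[i-c] for c in coins)
...dp[22]=2, dp[23]=3, dp[24]=4, dp[25]=5, dp[26]=6, dp[27]=7
Minimum coins for 27 = 7


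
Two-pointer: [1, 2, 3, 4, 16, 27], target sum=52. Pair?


Two pointers: lo=0, hi=5
No pair sums to 52


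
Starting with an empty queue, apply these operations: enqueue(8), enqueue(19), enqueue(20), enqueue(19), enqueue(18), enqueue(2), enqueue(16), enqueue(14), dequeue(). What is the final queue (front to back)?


enqueue(8) -> [8]
enqueue(19) -> [8, 19]
enqueue(20) -> [8, 19, 20]
enqueue(19) -> [8, 19, 20, 19]
enqueue(18) -> [8, 19, 20, 19, 18]
enqueue(2) -> [8, 19, 20, 19, 18, 2]
enqueue(16) -> [8, 19, 20, 19, 18, 2, 16]
enqueue(14) -> [8, 19, 20, 19, 18, 2, 16, 14]
dequeue() returns 8 -> [19, 20, 19, 18, 2, 16, 14]
Final queue (front to back): [19, 20, 19, 18, 2, 16, 14]


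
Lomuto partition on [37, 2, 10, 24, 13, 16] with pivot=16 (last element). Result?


Elements <= 16 go left of pivot.
Result: [2, 10, 13, 16, 37, 24], pivot at index 3


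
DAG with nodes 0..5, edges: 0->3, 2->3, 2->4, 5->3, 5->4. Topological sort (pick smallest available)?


Kahn's algorithm, process smallest node first
Order: [0, 1, 2, 5, 3, 4]


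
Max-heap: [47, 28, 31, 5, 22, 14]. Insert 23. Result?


Append 23: [47, 28, 31, 5, 22, 14, 23]
Bubble up: no swaps needed
Result: [47, 28, 31, 5, 22, 14, 23]


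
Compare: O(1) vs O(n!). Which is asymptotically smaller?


constant grows slower than factorial
O(1) is asymptotically smaller; O(n!) grows faster


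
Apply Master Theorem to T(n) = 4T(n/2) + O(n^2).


a=4, b=2, c=2. log_2(4)=2 = c=2. Case 2: O(n^c log n) = O(n^2 log n)
Complexity: O(n^2 log n)


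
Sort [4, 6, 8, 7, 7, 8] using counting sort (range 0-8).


Count array: [0, 0, 0, 0, 1, 0, 1, 2, 2]
Reconstruct: [4, 6, 7, 7, 8, 8]


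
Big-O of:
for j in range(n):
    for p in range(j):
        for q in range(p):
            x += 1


Per nesting level: O(n) * O(n) [triangular over j] * O(n) [triangular over p] = O(n^3)
Complexity: O(n^3)


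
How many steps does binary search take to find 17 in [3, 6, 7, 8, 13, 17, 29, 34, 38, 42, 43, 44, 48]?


Search for 17:
[0,12] mid=6 arr[6]=29
[0,5] mid=2 arr[2]=7
[3,5] mid=4 arr[4]=13
[5,5] mid=5 arr[5]=17
Total: 4 comparisons


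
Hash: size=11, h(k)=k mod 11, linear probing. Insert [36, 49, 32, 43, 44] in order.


Insertions: 36->slot 3; 49->slot 5; 32->slot 10; 43->slot 0; 44->slot 1
Table: [43, 44, None, 36, None, 49, None, None, None, None, 32]


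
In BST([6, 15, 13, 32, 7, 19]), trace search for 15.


BST root = 6
Search for 15: compare at each node
Path: [6, 15]


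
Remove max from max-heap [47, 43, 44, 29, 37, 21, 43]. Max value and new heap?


Max = 47
Replace root with last, heapify down
Resulting heap: [44, 43, 43, 29, 37, 21]


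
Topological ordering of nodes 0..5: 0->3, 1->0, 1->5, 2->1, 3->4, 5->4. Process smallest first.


Kahn's algorithm, process smallest node first
Order: [2, 1, 0, 3, 5, 4]


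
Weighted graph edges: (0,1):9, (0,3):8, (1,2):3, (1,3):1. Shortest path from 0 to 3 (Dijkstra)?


Dijkstra from 0:
Distances: {0: 0, 1: 9, 2: 12, 3: 8}
Shortest distance to 3 = 8, path = [0, 3]


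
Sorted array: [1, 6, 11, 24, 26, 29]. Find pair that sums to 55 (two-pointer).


Two pointers: lo=0, hi=5
Found pair: (26, 29) summing to 55


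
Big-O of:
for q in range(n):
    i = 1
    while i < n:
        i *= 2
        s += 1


Per nesting level: O(n) * O(log n) = O(n log n)
Complexity: O(n log n)


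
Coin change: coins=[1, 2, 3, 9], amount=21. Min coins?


dp[0]=0; dp[i]=1+min(dp[i-c] for c in coins)
...dp[16]=4, dp[17]=4, dp[18]=2, dp[19]=3, dp[20]=3, dp[21]=3
Minimum coins for 21 = 3


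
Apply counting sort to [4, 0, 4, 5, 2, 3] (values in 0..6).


Count array: [1, 0, 1, 1, 2, 1, 0]
Reconstruct: [0, 2, 3, 4, 4, 5]


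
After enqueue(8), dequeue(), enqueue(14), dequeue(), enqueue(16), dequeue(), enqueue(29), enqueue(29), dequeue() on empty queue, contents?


enqueue(8) -> [8]
dequeue() returns 8 -> []
enqueue(14) -> [14]
dequeue() returns 14 -> []
enqueue(16) -> [16]
dequeue() returns 16 -> []
enqueue(29) -> [29]
enqueue(29) -> [29, 29]
dequeue() returns 29 -> [29]
Final queue (front to back): [29]


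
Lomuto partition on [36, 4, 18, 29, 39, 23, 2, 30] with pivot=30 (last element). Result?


Elements <= 30 go left of pivot.
Result: [4, 18, 29, 23, 2, 30, 39, 36], pivot at index 5


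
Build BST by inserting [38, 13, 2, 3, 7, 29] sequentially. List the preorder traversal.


Root = 38; build tree by BST insertion.
Preorder traversal: [38, 13, 2, 3, 7, 29]


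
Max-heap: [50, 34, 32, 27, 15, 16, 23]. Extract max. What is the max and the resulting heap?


Max = 50
Replace root with last, heapify down
Resulting heap: [34, 27, 32, 23, 15, 16]


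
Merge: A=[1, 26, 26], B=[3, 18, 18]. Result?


Compare heads, take smaller each step.
Merged: [1, 3, 18, 18, 26, 26]


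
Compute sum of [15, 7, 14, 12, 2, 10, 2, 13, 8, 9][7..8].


Prefix sums: [0, 15, 22, 36, 48, 50, 60, 62, 75, 83, 92]
Sum[7..8] = prefix[9] - prefix[7] = 83 - 62 = 21


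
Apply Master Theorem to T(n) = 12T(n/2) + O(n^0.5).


a=12, b=2, c=0.5. log_2(12)=3.585 > c=0.5. Case 1: O(n^log_b(a)) = O(n^3.585)
Complexity: O(n^3.585)


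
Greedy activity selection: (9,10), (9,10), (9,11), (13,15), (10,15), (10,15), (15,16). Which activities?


Greedy: pick earliest-ending, then skip overlaps.
Selected (3 activities): [(9, 10), (13, 15), (15, 16)]


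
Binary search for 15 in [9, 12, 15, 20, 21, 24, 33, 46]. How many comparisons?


Search for 15:
[0,7] mid=3 arr[3]=20
[0,2] mid=1 arr[1]=12
[2,2] mid=2 arr[2]=15
Total: 3 comparisons


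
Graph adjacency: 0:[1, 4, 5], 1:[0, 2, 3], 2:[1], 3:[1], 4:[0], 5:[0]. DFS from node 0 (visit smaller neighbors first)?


DFS stack-based: start with [0]
Visit order: [0, 1, 2, 3, 4, 5]


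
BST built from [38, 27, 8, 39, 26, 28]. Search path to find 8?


BST root = 38
Search for 8: compare at each node
Path: [38, 27, 8]


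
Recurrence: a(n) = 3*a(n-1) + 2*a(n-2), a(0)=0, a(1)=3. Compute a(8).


Build bottom-up:
...a(6)=1485, a(7)=5289, a(8)=3*5289+2*1485=18837


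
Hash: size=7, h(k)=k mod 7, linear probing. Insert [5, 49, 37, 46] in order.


Insertions: 5->slot 5; 49->slot 0; 37->slot 2; 46->slot 4
Table: [49, None, 37, None, 46, 5, None]


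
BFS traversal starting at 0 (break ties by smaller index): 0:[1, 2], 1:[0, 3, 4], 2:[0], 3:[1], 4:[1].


BFS queue: start with [0]
Visit order: [0, 1, 2, 3, 4]


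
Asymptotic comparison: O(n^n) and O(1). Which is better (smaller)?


constant grows slower than n^n
O(1) is asymptotically smaller; O(n^n) grows faster


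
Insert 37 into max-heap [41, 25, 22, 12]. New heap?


Append 37: [41, 25, 22, 12, 37]
Bubble up: swap idx 4(37) with idx 1(25)
Result: [41, 37, 22, 12, 25]


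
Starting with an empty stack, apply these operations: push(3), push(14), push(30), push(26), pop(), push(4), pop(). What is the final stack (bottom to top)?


push(3) -> [3]
push(14) -> [3, 14]
push(30) -> [3, 14, 30]
push(26) -> [3, 14, 30, 26]
pop() returns 26 -> [3, 14, 30]
push(4) -> [3, 14, 30, 4]
pop() returns 4 -> [3, 14, 30]
Final stack (bottom to top): [3, 14, 30]


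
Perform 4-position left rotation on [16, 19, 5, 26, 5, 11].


Left rotate by 4: [5, 11, 16, 19, 5, 26]


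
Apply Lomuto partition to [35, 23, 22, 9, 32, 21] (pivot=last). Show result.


Elements <= 21 go left of pivot.
Result: [9, 21, 22, 35, 32, 23], pivot at index 1


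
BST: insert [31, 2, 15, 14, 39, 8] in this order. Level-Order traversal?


Root = 31; build tree by BST insertion.
Level-Order traversal: [31, 2, 39, 15, 14, 8]


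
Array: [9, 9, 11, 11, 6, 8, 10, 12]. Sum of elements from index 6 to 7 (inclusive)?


Prefix sums: [0, 9, 18, 29, 40, 46, 54, 64, 76]
Sum[6..7] = prefix[8] - prefix[6] = 76 - 54 = 22


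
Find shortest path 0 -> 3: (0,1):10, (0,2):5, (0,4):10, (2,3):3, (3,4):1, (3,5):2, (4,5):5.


Dijkstra from 0:
Distances: {0: 0, 1: 10, 2: 5, 3: 8, 4: 9, 5: 10}
Shortest distance to 3 = 8, path = [0, 2, 3]


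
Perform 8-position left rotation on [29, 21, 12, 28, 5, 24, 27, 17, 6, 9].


Left rotate by 8: [6, 9, 29, 21, 12, 28, 5, 24, 27, 17]


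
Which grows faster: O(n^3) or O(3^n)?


cubic grows slower than exponential (base 3)
O(n^3) is asymptotically smaller; O(3^n) grows faster


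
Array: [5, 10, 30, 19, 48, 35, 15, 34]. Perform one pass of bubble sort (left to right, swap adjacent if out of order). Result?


After one pass: [5, 10, 19, 30, 35, 15, 34, 48]


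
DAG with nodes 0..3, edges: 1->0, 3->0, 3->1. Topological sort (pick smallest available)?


Kahn's algorithm, process smallest node first
Order: [2, 3, 1, 0]


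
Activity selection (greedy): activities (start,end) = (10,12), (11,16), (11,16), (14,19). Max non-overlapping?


Greedy: pick earliest-ending, then skip overlaps.
Selected (2 activities): [(10, 12), (14, 19)]


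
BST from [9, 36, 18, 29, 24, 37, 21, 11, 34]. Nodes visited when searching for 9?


BST root = 9
Search for 9: compare at each node
Path: [9]


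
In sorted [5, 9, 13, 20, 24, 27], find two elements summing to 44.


Two pointers: lo=0, hi=5
Found pair: (20, 24) summing to 44


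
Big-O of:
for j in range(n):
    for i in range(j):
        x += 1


Per nesting level: O(n) * O(n) [triangular over j] = O(n^2)
Complexity: O(n^2)


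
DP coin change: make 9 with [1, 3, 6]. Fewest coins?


dp[0]=0; dp[i]=1+min(dp[i-c] for c in coins)
...dp[4]=2, dp[5]=3, dp[6]=1, dp[7]=2, dp[8]=3, dp[9]=2
Minimum coins for 9 = 2


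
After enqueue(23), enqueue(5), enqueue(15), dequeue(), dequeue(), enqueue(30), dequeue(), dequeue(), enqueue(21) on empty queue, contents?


enqueue(23) -> [23]
enqueue(5) -> [23, 5]
enqueue(15) -> [23, 5, 15]
dequeue() returns 23 -> [5, 15]
dequeue() returns 5 -> [15]
enqueue(30) -> [15, 30]
dequeue() returns 15 -> [30]
dequeue() returns 30 -> []
enqueue(21) -> [21]
Final queue (front to back): [21]


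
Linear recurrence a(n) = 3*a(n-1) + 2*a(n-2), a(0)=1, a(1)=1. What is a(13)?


Build bottom-up:
...a(11)=442961, a(12)=1577629, a(13)=3*1577629+2*442961=5618809


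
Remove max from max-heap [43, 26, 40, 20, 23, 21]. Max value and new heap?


Max = 43
Replace root with last, heapify down
Resulting heap: [40, 26, 21, 20, 23]


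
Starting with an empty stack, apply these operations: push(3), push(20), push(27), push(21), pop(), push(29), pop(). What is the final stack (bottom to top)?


push(3) -> [3]
push(20) -> [3, 20]
push(27) -> [3, 20, 27]
push(21) -> [3, 20, 27, 21]
pop() returns 21 -> [3, 20, 27]
push(29) -> [3, 20, 27, 29]
pop() returns 29 -> [3, 20, 27]
Final stack (bottom to top): [3, 20, 27]


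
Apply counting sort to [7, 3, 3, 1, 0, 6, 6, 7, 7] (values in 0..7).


Count array: [1, 1, 0, 2, 0, 0, 2, 3]
Reconstruct: [0, 1, 3, 3, 6, 6, 7, 7, 7]


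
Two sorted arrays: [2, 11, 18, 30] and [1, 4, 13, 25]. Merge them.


Compare heads, take smaller each step.
Merged: [1, 2, 4, 11, 13, 18, 25, 30]


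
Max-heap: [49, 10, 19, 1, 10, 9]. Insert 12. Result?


Append 12: [49, 10, 19, 1, 10, 9, 12]
Bubble up: no swaps needed
Result: [49, 10, 19, 1, 10, 9, 12]


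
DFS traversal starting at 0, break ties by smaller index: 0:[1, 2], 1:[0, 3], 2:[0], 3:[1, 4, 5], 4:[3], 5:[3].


DFS stack-based: start with [0]
Visit order: [0, 1, 3, 4, 5, 2]


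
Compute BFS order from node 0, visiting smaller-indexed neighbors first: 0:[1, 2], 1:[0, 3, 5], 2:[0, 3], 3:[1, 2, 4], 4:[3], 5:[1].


BFS queue: start with [0]
Visit order: [0, 1, 2, 3, 5, 4]


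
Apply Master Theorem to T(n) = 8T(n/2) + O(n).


a=8, b=2, c=1. log_2(8)=3 > c=1. Case 1: O(n^log_b(a)) = O(n^3)
Complexity: O(n^3)


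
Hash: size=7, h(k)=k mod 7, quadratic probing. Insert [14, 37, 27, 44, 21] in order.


Insertions: 14->slot 0; 37->slot 2; 27->slot 6; 44->slot 3; 21->slot 1
Table: [14, 21, 37, 44, None, None, 27]


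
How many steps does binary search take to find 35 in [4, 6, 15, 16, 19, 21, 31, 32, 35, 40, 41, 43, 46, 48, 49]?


Search for 35:
[0,14] mid=7 arr[7]=32
[8,14] mid=11 arr[11]=43
[8,10] mid=9 arr[9]=40
[8,8] mid=8 arr[8]=35
Total: 4 comparisons


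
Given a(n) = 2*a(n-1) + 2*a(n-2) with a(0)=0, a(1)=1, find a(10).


Build bottom-up:
...a(8)=896, a(9)=2448, a(10)=2*2448+2*896=6688


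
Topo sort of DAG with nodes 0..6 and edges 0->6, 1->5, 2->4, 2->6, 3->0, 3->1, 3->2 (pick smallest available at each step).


Kahn's algorithm, process smallest node first
Order: [3, 0, 1, 2, 4, 5, 6]


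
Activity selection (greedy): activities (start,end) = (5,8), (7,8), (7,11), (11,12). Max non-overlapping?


Greedy: pick earliest-ending, then skip overlaps.
Selected (2 activities): [(5, 8), (11, 12)]


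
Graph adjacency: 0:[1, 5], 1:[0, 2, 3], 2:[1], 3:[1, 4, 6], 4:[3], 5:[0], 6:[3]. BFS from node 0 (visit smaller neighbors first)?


BFS queue: start with [0]
Visit order: [0, 1, 5, 2, 3, 4, 6]


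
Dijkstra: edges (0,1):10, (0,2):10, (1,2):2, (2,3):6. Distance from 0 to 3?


Dijkstra from 0:
Distances: {0: 0, 1: 10, 2: 10, 3: 16}
Shortest distance to 3 = 16, path = [0, 2, 3]


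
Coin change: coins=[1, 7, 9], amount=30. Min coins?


dp[0]=0; dp[i]=1+min(dp[i-c] for c in coins)
...dp[25]=3, dp[26]=4, dp[27]=3, dp[28]=4, dp[29]=5, dp[30]=4
Minimum coins for 30 = 4


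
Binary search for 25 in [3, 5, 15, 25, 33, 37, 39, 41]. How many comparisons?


Search for 25:
[0,7] mid=3 arr[3]=25
Total: 1 comparisons


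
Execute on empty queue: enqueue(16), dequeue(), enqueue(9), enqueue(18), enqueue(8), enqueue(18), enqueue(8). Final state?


enqueue(16) -> [16]
dequeue() returns 16 -> []
enqueue(9) -> [9]
enqueue(18) -> [9, 18]
enqueue(8) -> [9, 18, 8]
enqueue(18) -> [9, 18, 8, 18]
enqueue(8) -> [9, 18, 8, 18, 8]
Final queue (front to back): [9, 18, 8, 18, 8]


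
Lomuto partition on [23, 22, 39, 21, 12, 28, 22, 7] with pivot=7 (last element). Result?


Elements <= 7 go left of pivot.
Result: [7, 22, 39, 21, 12, 28, 22, 23], pivot at index 0


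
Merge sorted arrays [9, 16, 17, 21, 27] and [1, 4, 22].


Compare heads, take smaller each step.
Merged: [1, 4, 9, 16, 17, 21, 22, 27]


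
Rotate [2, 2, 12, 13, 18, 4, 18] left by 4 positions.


Left rotate by 4: [18, 4, 18, 2, 2, 12, 13]


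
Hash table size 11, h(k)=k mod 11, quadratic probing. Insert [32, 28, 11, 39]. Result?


Insertions: 32->slot 10; 28->slot 6; 11->slot 0; 39->slot 7
Table: [11, None, None, None, None, None, 28, 39, None, None, 32]


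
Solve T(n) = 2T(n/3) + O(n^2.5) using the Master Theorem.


a=2, b=3, c=2.5. log_3(2)=0.631 < c=2.5. Case 3: O(n^c) = O(n^2.500)
Complexity: O(n^2.500)


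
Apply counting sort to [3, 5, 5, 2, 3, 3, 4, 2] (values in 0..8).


Count array: [0, 0, 2, 3, 1, 2, 0, 0, 0]
Reconstruct: [2, 2, 3, 3, 3, 4, 5, 5]


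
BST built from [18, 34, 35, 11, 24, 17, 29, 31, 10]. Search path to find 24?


BST root = 18
Search for 24: compare at each node
Path: [18, 34, 24]


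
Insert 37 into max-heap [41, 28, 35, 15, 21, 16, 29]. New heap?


Append 37: [41, 28, 35, 15, 21, 16, 29, 37]
Bubble up: swap idx 7(37) with idx 3(15); swap idx 3(37) with idx 1(28)
Result: [41, 37, 35, 28, 21, 16, 29, 15]


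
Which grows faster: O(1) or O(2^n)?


constant grows slower than exponential
O(1) is asymptotically smaller; O(2^n) grows faster


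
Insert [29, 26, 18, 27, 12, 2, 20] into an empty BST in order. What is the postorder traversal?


Root = 29; build tree by BST insertion.
Postorder traversal: [2, 12, 20, 18, 27, 26, 29]


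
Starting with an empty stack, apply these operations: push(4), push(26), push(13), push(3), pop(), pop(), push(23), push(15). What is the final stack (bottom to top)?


push(4) -> [4]
push(26) -> [4, 26]
push(13) -> [4, 26, 13]
push(3) -> [4, 26, 13, 3]
pop() returns 3 -> [4, 26, 13]
pop() returns 13 -> [4, 26]
push(23) -> [4, 26, 23]
push(15) -> [4, 26, 23, 15]
Final stack (bottom to top): [4, 26, 23, 15]


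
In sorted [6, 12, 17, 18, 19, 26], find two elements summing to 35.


Two pointers: lo=0, hi=5
Found pair: (17, 18) summing to 35


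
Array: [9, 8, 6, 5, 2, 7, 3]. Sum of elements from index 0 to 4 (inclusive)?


Prefix sums: [0, 9, 17, 23, 28, 30, 37, 40]
Sum[0..4] = prefix[5] - prefix[0] = 30 - 0 = 30


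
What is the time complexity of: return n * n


Analysis: constant-time operation, no loop
Complexity: O(1)


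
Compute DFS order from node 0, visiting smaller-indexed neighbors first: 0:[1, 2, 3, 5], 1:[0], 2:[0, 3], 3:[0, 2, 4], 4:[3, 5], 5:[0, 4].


DFS stack-based: start with [0]
Visit order: [0, 1, 2, 3, 4, 5]


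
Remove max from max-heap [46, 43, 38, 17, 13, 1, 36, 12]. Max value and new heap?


Max = 46
Replace root with last, heapify down
Resulting heap: [43, 17, 38, 12, 13, 1, 36]


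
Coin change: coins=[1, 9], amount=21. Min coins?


dp[0]=0; dp[i]=1+min(dp[i-c] for c in coins)
...dp[16]=8, dp[17]=9, dp[18]=2, dp[19]=3, dp[20]=4, dp[21]=5
Minimum coins for 21 = 5


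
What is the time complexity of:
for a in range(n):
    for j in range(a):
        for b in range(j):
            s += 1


Per nesting level: O(n) * O(n) [triangular over a] * O(n) [triangular over j] = O(n^3)
Complexity: O(n^3)


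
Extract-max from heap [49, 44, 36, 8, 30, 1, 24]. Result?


Max = 49
Replace root with last, heapify down
Resulting heap: [44, 30, 36, 8, 24, 1]


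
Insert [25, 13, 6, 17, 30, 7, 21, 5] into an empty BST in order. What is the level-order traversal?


Root = 25; build tree by BST insertion.
Level-Order traversal: [25, 13, 30, 6, 17, 5, 7, 21]


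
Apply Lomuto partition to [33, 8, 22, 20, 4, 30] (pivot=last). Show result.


Elements <= 30 go left of pivot.
Result: [8, 22, 20, 4, 30, 33], pivot at index 4


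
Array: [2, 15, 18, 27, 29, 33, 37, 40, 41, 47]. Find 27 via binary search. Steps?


Search for 27:
[0,9] mid=4 arr[4]=29
[0,3] mid=1 arr[1]=15
[2,3] mid=2 arr[2]=18
[3,3] mid=3 arr[3]=27
Total: 4 comparisons


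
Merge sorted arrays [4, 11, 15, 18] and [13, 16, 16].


Compare heads, take smaller each step.
Merged: [4, 11, 13, 15, 16, 16, 18]


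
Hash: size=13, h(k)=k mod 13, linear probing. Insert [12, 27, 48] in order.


Insertions: 12->slot 12; 27->slot 1; 48->slot 9
Table: [None, 27, None, None, None, None, None, None, None, 48, None, None, 12]


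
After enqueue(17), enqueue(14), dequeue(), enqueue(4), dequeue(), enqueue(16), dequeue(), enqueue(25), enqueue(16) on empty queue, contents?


enqueue(17) -> [17]
enqueue(14) -> [17, 14]
dequeue() returns 17 -> [14]
enqueue(4) -> [14, 4]
dequeue() returns 14 -> [4]
enqueue(16) -> [4, 16]
dequeue() returns 4 -> [16]
enqueue(25) -> [16, 25]
enqueue(16) -> [16, 25, 16]
Final queue (front to back): [16, 25, 16]


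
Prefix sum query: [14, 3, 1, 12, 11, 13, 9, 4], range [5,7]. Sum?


Prefix sums: [0, 14, 17, 18, 30, 41, 54, 63, 67]
Sum[5..7] = prefix[8] - prefix[5] = 67 - 41 = 26


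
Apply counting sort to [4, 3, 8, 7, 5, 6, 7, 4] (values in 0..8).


Count array: [0, 0, 0, 1, 2, 1, 1, 2, 1]
Reconstruct: [3, 4, 4, 5, 6, 7, 7, 8]


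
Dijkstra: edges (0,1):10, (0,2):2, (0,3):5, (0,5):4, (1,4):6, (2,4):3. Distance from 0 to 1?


Dijkstra from 0:
Distances: {0: 0, 1: 10, 2: 2, 3: 5, 4: 5, 5: 4}
Shortest distance to 1 = 10, path = [0, 1]


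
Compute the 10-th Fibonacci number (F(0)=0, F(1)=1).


F(n)=F(n-1)+F(n-2)
...F(8)=21, F(9)=34, F(10)=55


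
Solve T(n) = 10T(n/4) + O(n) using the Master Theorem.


a=10, b=4, c=1. log_4(10)=1.661 > c=1. Case 1: O(n^log_b(a)) = O(n^1.661)
Complexity: O(n^1.661)


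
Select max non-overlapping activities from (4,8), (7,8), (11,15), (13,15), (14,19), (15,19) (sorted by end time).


Greedy: pick earliest-ending, then skip overlaps.
Selected (3 activities): [(4, 8), (11, 15), (15, 19)]


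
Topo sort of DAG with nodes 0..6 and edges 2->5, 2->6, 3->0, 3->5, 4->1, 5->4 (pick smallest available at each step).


Kahn's algorithm, process smallest node first
Order: [2, 3, 0, 5, 4, 1, 6]


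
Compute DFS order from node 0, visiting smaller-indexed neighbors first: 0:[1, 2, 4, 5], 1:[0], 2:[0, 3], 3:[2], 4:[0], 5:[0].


DFS stack-based: start with [0]
Visit order: [0, 1, 2, 3, 4, 5]


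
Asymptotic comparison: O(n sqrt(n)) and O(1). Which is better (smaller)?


constant grows slower than n^1.5
O(1) is asymptotically smaller; O(n sqrt(n)) grows faster


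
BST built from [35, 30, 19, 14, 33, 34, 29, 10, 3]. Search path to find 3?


BST root = 35
Search for 3: compare at each node
Path: [35, 30, 19, 14, 10, 3]


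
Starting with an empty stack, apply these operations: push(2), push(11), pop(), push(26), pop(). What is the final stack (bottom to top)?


push(2) -> [2]
push(11) -> [2, 11]
pop() returns 11 -> [2]
push(26) -> [2, 26]
pop() returns 26 -> [2]
Final stack (bottom to top): [2]


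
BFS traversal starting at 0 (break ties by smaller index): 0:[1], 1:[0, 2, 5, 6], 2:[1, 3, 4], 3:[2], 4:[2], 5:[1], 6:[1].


BFS queue: start with [0]
Visit order: [0, 1, 2, 5, 6, 3, 4]


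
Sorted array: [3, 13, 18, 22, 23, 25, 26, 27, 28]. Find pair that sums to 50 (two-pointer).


Two pointers: lo=0, hi=8
Found pair: (22, 28) summing to 50


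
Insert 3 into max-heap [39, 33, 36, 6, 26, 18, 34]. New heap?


Append 3: [39, 33, 36, 6, 26, 18, 34, 3]
Bubble up: no swaps needed
Result: [39, 33, 36, 6, 26, 18, 34, 3]


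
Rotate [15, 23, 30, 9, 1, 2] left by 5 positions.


Left rotate by 5: [2, 15, 23, 30, 9, 1]


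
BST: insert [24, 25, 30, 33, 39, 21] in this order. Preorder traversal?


Root = 24; build tree by BST insertion.
Preorder traversal: [24, 21, 25, 30, 33, 39]


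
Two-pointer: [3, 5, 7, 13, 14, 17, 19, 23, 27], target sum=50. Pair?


Two pointers: lo=0, hi=8
Found pair: (23, 27) summing to 50


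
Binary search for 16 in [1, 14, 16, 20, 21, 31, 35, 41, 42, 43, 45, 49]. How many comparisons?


Search for 16:
[0,11] mid=5 arr[5]=31
[0,4] mid=2 arr[2]=16
Total: 2 comparisons


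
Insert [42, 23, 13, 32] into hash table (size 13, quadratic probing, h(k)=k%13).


Insertions: 42->slot 3; 23->slot 10; 13->slot 0; 32->slot 6
Table: [13, None, None, 42, None, None, 32, None, None, None, 23, None, None]


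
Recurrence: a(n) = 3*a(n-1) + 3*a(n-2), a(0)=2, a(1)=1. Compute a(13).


Build bottom-up:
...a(11)=1310985, a(12)=4970322, a(13)=3*4970322+3*1310985=18843921


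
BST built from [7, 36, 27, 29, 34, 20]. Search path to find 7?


BST root = 7
Search for 7: compare at each node
Path: [7]


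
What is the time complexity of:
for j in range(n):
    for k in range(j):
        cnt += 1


Per nesting level: O(n) * O(n) [triangular over j] = O(n^2)
Complexity: O(n^2)


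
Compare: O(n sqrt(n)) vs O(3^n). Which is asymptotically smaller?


n^1.5 grows slower than exponential (base 3)
O(n sqrt(n)) is asymptotically smaller; O(3^n) grows faster


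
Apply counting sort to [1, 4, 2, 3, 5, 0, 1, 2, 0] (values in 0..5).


Count array: [2, 2, 2, 1, 1, 1]
Reconstruct: [0, 0, 1, 1, 2, 2, 3, 4, 5]


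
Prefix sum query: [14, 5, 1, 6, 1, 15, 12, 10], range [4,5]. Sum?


Prefix sums: [0, 14, 19, 20, 26, 27, 42, 54, 64]
Sum[4..5] = prefix[6] - prefix[4] = 42 - 26 = 16


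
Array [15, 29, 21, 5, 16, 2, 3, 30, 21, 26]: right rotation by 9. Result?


Right rotate by 9: [29, 21, 5, 16, 2, 3, 30, 21, 26, 15]


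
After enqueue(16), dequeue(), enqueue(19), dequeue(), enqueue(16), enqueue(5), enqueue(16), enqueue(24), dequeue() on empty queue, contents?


enqueue(16) -> [16]
dequeue() returns 16 -> []
enqueue(19) -> [19]
dequeue() returns 19 -> []
enqueue(16) -> [16]
enqueue(5) -> [16, 5]
enqueue(16) -> [16, 5, 16]
enqueue(24) -> [16, 5, 16, 24]
dequeue() returns 16 -> [5, 16, 24]
Final queue (front to back): [5, 16, 24]


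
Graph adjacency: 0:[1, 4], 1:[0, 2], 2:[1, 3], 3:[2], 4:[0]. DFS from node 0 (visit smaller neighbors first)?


DFS stack-based: start with [0]
Visit order: [0, 1, 2, 3, 4]


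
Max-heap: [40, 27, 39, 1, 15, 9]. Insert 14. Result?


Append 14: [40, 27, 39, 1, 15, 9, 14]
Bubble up: no swaps needed
Result: [40, 27, 39, 1, 15, 9, 14]


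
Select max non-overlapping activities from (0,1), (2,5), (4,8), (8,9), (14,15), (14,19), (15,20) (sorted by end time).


Greedy: pick earliest-ending, then skip overlaps.
Selected (5 activities): [(0, 1), (2, 5), (8, 9), (14, 15), (15, 20)]


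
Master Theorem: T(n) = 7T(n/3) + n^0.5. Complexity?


a=7, b=3, c=0.5. log_3(7)=1.771 > c=0.5. Case 1: O(n^log_b(a)) = O(n^1.771)
Complexity: O(n^1.771)


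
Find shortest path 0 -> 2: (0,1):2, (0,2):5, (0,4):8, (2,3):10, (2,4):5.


Dijkstra from 0:
Distances: {0: 0, 1: 2, 2: 5, 3: 15, 4: 8}
Shortest distance to 2 = 5, path = [0, 2]


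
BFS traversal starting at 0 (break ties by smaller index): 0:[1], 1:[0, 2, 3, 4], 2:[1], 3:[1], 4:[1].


BFS queue: start with [0]
Visit order: [0, 1, 2, 3, 4]


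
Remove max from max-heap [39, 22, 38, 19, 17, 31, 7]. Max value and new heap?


Max = 39
Replace root with last, heapify down
Resulting heap: [38, 22, 31, 19, 17, 7]


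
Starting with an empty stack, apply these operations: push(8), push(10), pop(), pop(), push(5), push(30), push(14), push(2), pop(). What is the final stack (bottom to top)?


push(8) -> [8]
push(10) -> [8, 10]
pop() returns 10 -> [8]
pop() returns 8 -> []
push(5) -> [5]
push(30) -> [5, 30]
push(14) -> [5, 30, 14]
push(2) -> [5, 30, 14, 2]
pop() returns 2 -> [5, 30, 14]
Final stack (bottom to top): [5, 30, 14]


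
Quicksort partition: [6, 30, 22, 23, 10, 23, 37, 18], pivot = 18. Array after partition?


Elements <= 18 go left of pivot.
Result: [6, 10, 18, 23, 30, 23, 37, 22], pivot at index 2


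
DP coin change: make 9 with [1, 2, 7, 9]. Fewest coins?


dp[0]=0; dp[i]=1+min(dp[i-c] for c in coins)
...dp[4]=2, dp[5]=3, dp[6]=3, dp[7]=1, dp[8]=2, dp[9]=1
Minimum coins for 9 = 1


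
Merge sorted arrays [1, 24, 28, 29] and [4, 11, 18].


Compare heads, take smaller each step.
Merged: [1, 4, 11, 18, 24, 28, 29]


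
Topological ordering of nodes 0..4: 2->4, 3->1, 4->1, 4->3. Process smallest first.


Kahn's algorithm, process smallest node first
Order: [0, 2, 4, 3, 1]


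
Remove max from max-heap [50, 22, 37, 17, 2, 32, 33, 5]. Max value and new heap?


Max = 50
Replace root with last, heapify down
Resulting heap: [37, 22, 33, 17, 2, 32, 5]


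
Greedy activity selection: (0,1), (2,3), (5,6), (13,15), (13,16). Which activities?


Greedy: pick earliest-ending, then skip overlaps.
Selected (4 activities): [(0, 1), (2, 3), (5, 6), (13, 15)]


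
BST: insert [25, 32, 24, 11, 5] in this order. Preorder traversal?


Root = 25; build tree by BST insertion.
Preorder traversal: [25, 24, 11, 5, 32]


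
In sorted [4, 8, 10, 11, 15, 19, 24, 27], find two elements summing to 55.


Two pointers: lo=0, hi=7
No pair sums to 55


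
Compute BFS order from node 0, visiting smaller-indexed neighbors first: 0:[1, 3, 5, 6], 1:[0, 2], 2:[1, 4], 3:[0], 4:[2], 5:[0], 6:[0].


BFS queue: start with [0]
Visit order: [0, 1, 3, 5, 6, 2, 4]


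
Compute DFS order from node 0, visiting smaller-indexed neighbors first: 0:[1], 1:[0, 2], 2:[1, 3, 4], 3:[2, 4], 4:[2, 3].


DFS stack-based: start with [0]
Visit order: [0, 1, 2, 3, 4]


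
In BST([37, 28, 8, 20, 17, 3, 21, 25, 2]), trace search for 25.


BST root = 37
Search for 25: compare at each node
Path: [37, 28, 8, 20, 21, 25]


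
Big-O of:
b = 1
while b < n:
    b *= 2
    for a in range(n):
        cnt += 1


Per nesting level: O(log n) * O(n) = O(n log n)
Complexity: O(n log n)


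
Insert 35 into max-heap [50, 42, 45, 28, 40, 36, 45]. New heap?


Append 35: [50, 42, 45, 28, 40, 36, 45, 35]
Bubble up: swap idx 7(35) with idx 3(28)
Result: [50, 42, 45, 35, 40, 36, 45, 28]


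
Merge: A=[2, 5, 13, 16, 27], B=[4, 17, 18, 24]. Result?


Compare heads, take smaller each step.
Merged: [2, 4, 5, 13, 16, 17, 18, 24, 27]


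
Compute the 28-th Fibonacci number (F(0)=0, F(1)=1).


F(n)=F(n-1)+F(n-2)
...F(26)=121393, F(27)=196418, F(28)=317811


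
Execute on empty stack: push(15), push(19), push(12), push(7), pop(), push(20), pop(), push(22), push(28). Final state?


push(15) -> [15]
push(19) -> [15, 19]
push(12) -> [15, 19, 12]
push(7) -> [15, 19, 12, 7]
pop() returns 7 -> [15, 19, 12]
push(20) -> [15, 19, 12, 20]
pop() returns 20 -> [15, 19, 12]
push(22) -> [15, 19, 12, 22]
push(28) -> [15, 19, 12, 22, 28]
Final stack (bottom to top): [15, 19, 12, 22, 28]


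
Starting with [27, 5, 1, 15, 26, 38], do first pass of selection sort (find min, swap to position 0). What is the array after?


After one pass: [1, 5, 27, 15, 26, 38]


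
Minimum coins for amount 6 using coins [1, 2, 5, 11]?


dp[0]=0; dp[i]=1+min(dp[i-c] for c in coins)
...dp[1]=1, dp[2]=1, dp[3]=2, dp[4]=2, dp[5]=1, dp[6]=2
Minimum coins for 6 = 2


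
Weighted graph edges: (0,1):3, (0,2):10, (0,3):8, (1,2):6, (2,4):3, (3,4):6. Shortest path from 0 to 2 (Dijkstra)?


Dijkstra from 0:
Distances: {0: 0, 1: 3, 2: 9, 3: 8, 4: 12}
Shortest distance to 2 = 9, path = [0, 1, 2]


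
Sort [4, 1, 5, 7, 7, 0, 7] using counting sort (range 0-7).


Count array: [1, 1, 0, 0, 1, 1, 0, 3]
Reconstruct: [0, 1, 4, 5, 7, 7, 7]


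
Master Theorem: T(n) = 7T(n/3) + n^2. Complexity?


a=7, b=3, c=2. log_3(7)=1.771 < c=2. Case 3: O(n^c) = O(n^2)
Complexity: O(n^2)


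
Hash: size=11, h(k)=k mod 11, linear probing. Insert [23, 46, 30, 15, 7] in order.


Insertions: 23->slot 1; 46->slot 2; 30->slot 8; 15->slot 4; 7->slot 7
Table: [None, 23, 46, None, 15, None, None, 7, 30, None, None]


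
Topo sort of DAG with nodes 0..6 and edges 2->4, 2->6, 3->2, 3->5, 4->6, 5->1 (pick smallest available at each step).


Kahn's algorithm, process smallest node first
Order: [0, 3, 2, 4, 5, 1, 6]


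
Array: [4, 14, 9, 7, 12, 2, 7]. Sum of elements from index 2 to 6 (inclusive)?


Prefix sums: [0, 4, 18, 27, 34, 46, 48, 55]
Sum[2..6] = prefix[7] - prefix[2] = 55 - 18 = 37


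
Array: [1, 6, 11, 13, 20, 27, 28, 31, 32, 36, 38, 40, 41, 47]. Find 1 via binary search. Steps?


Search for 1:
[0,13] mid=6 arr[6]=28
[0,5] mid=2 arr[2]=11
[0,1] mid=0 arr[0]=1
Total: 3 comparisons


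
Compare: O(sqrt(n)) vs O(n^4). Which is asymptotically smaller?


sublinear grows slower than quartic
O(sqrt(n)) is asymptotically smaller; O(n^4) grows faster


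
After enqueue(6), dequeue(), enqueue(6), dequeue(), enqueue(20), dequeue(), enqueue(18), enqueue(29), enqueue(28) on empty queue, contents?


enqueue(6) -> [6]
dequeue() returns 6 -> []
enqueue(6) -> [6]
dequeue() returns 6 -> []
enqueue(20) -> [20]
dequeue() returns 20 -> []
enqueue(18) -> [18]
enqueue(29) -> [18, 29]
enqueue(28) -> [18, 29, 28]
Final queue (front to back): [18, 29, 28]


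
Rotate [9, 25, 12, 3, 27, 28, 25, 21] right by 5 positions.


Right rotate by 5: [3, 27, 28, 25, 21, 9, 25, 12]


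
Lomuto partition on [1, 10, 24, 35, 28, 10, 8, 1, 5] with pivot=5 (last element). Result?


Elements <= 5 go left of pivot.
Result: [1, 1, 5, 35, 28, 10, 8, 10, 24], pivot at index 2


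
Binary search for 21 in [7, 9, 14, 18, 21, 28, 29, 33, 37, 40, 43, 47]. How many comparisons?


Search for 21:
[0,11] mid=5 arr[5]=28
[0,4] mid=2 arr[2]=14
[3,4] mid=3 arr[3]=18
[4,4] mid=4 arr[4]=21
Total: 4 comparisons


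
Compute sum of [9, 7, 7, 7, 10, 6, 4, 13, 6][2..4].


Prefix sums: [0, 9, 16, 23, 30, 40, 46, 50, 63, 69]
Sum[2..4] = prefix[5] - prefix[2] = 40 - 16 = 24


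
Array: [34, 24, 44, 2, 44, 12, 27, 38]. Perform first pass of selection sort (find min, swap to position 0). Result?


After one pass: [2, 24, 44, 34, 44, 12, 27, 38]


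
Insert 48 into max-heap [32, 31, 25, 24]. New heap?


Append 48: [32, 31, 25, 24, 48]
Bubble up: swap idx 4(48) with idx 1(31); swap idx 1(48) with idx 0(32)
Result: [48, 32, 25, 24, 31]


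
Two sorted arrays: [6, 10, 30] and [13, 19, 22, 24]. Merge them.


Compare heads, take smaller each step.
Merged: [6, 10, 13, 19, 22, 24, 30]


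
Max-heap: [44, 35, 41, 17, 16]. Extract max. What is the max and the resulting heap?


Max = 44
Replace root with last, heapify down
Resulting heap: [41, 35, 16, 17]


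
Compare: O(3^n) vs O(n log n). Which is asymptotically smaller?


linearithmic grows slower than exponential (base 3)
O(n log n) is asymptotically smaller; O(3^n) grows faster


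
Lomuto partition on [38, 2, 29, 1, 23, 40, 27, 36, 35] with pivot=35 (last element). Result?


Elements <= 35 go left of pivot.
Result: [2, 29, 1, 23, 27, 35, 38, 36, 40], pivot at index 5


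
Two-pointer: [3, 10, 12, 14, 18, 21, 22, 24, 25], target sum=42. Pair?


Two pointers: lo=0, hi=8
Found pair: (18, 24) summing to 42


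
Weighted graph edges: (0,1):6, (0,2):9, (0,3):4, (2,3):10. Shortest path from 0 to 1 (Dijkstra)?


Dijkstra from 0:
Distances: {0: 0, 1: 6, 2: 9, 3: 4}
Shortest distance to 1 = 6, path = [0, 1]


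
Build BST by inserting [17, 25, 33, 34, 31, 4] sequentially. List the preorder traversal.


Root = 17; build tree by BST insertion.
Preorder traversal: [17, 4, 25, 33, 31, 34]


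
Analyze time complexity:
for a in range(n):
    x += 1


Per nesting level: O(n) = O(n)
Complexity: O(n)


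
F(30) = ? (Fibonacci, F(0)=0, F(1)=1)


F(n)=F(n-1)+F(n-2)
...F(28)=317811, F(29)=514229, F(30)=832040


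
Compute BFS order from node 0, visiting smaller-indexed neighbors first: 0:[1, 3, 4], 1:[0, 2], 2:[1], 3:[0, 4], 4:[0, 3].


BFS queue: start with [0]
Visit order: [0, 1, 3, 4, 2]


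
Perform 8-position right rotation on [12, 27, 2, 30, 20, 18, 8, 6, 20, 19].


Right rotate by 8: [2, 30, 20, 18, 8, 6, 20, 19, 12, 27]


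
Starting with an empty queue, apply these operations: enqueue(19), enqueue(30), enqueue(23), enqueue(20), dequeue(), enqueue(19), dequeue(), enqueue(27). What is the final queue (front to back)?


enqueue(19) -> [19]
enqueue(30) -> [19, 30]
enqueue(23) -> [19, 30, 23]
enqueue(20) -> [19, 30, 23, 20]
dequeue() returns 19 -> [30, 23, 20]
enqueue(19) -> [30, 23, 20, 19]
dequeue() returns 30 -> [23, 20, 19]
enqueue(27) -> [23, 20, 19, 27]
Final queue (front to back): [23, 20, 19, 27]


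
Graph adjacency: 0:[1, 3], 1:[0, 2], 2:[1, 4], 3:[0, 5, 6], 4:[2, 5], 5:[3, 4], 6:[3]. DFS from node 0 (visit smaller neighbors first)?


DFS stack-based: start with [0]
Visit order: [0, 1, 2, 4, 5, 3, 6]


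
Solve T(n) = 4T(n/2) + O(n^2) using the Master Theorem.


a=4, b=2, c=2. log_2(4)=2 = c=2. Case 2: O(n^c log n) = O(n^2 log n)
Complexity: O(n^2 log n)


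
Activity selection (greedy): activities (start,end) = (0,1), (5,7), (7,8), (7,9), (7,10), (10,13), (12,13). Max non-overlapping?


Greedy: pick earliest-ending, then skip overlaps.
Selected (4 activities): [(0, 1), (5, 7), (7, 8), (10, 13)]


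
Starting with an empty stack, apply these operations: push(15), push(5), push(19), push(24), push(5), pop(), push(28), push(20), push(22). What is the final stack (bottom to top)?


push(15) -> [15]
push(5) -> [15, 5]
push(19) -> [15, 5, 19]
push(24) -> [15, 5, 19, 24]
push(5) -> [15, 5, 19, 24, 5]
pop() returns 5 -> [15, 5, 19, 24]
push(28) -> [15, 5, 19, 24, 28]
push(20) -> [15, 5, 19, 24, 28, 20]
push(22) -> [15, 5, 19, 24, 28, 20, 22]
Final stack (bottom to top): [15, 5, 19, 24, 28, 20, 22]


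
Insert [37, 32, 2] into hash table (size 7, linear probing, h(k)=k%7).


Insertions: 37->slot 2; 32->slot 4; 2->slot 3
Table: [None, None, 37, 2, 32, None, None]


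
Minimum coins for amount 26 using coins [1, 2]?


dp[0]=0; dp[i]=1+min(dp[i-c] for c in coins)
...dp[21]=11, dp[22]=11, dp[23]=12, dp[24]=12, dp[25]=13, dp[26]=13
Minimum coins for 26 = 13


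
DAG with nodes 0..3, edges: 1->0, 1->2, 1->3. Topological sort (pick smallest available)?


Kahn's algorithm, process smallest node first
Order: [1, 0, 2, 3]


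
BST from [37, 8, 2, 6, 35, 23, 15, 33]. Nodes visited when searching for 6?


BST root = 37
Search for 6: compare at each node
Path: [37, 8, 2, 6]


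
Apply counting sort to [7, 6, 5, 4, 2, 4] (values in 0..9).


Count array: [0, 0, 1, 0, 2, 1, 1, 1, 0, 0]
Reconstruct: [2, 4, 4, 5, 6, 7]


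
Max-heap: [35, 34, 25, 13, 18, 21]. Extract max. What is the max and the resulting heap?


Max = 35
Replace root with last, heapify down
Resulting heap: [34, 21, 25, 13, 18]
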